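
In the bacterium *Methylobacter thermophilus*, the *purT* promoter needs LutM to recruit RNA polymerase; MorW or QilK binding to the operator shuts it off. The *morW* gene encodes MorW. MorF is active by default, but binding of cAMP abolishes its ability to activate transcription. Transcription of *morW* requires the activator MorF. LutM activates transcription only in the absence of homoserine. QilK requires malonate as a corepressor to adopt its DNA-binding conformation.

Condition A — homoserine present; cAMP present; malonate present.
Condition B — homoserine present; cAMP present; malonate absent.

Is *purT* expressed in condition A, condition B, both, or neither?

neither

Condition A:
Homoserine is present, so LutM is inactive.
cAMP is present, so MorF is inactive.
Required activator MorF is absent, so *morW* is not transcribed.
So MorW is not produced.
Malonate is present, so QilK is active.
With repressor QilK bound, *purT* is not transcribed.
→ *purT* is OFF in A.
Condition B:
Homoserine is present, so LutM is inactive.
cAMP is present, so MorF is inactive.
Required activator MorF is absent, so *morW* is not transcribed.
So MorW is not produced.
Malonate is absent, so QilK is inactive.
Required activator LutM is absent, so *purT* is not transcribed.
→ *purT* is OFF in B.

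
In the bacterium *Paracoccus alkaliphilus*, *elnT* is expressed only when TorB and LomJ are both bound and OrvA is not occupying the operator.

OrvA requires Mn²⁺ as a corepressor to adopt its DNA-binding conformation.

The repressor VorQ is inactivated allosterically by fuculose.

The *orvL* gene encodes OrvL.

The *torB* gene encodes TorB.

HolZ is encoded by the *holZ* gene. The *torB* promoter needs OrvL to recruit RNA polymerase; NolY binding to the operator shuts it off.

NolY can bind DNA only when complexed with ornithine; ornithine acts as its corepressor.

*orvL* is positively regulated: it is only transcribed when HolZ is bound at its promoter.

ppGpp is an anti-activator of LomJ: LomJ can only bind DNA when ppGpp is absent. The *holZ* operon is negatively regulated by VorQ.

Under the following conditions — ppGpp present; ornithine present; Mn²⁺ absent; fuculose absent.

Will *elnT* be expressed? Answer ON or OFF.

OFF

Fuculose is absent, so VorQ is active.
With repressor VorQ bound, *holZ* is not transcribed.
So HolZ is not produced.
Required activator HolZ is absent, so *orvL* is not transcribed.
So OrvL is not produced.
Ornithine is present, so NolY is active.
With repressor NolY bound, *torB* is not transcribed.
So TorB is not produced.
ppGpp is present, so LomJ is inactive.
Mn²⁺ is absent, so OrvA is inactive.
Required activator TorB is absent, so *elnT* is not transcribed.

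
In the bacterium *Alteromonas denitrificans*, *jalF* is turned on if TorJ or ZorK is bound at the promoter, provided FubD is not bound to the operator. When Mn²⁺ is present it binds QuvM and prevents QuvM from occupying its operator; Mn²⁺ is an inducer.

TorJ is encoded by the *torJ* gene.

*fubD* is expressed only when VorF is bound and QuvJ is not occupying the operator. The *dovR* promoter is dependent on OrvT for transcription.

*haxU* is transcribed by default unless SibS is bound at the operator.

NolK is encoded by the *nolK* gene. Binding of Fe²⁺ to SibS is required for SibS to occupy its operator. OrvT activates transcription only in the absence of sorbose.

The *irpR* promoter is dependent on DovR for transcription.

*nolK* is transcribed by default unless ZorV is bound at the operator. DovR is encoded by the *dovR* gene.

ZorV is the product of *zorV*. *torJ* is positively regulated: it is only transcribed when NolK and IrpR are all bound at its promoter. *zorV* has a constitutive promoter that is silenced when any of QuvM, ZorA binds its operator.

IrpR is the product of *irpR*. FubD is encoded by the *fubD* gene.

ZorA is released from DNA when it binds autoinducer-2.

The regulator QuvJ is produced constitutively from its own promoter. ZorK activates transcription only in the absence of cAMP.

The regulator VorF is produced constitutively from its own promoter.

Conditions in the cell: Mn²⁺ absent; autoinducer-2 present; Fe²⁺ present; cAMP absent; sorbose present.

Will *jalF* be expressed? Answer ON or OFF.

Mn²⁺ is absent, so QuvM is active.
Autoinducer-2 is present, so ZorA is inactive.
With repressor QuvM bound, *zorV* is not transcribed.
So ZorV is not produced.
With no repressor bound, *nolK* is transcribed.
So NolK is produced and active.
Sorbose is present, so OrvT is inactive.
Required activator OrvT is absent, so *dovR* is not transcribed.
So DovR is not produced.
Required activator DovR is absent, so *irpR* is not transcribed.
So IrpR is not produced.
Required activator IrpR is absent, so *torJ* is not transcribed.
So TorJ is not produced.
cAMP is absent, so ZorK is active.
QuvJ is produced constitutively and is active.
VorF is produced constitutively and is active.
With repressor QuvJ bound, *fubD* is not transcribed.
So FubD is not produced.
Activator ZorK is present, so *jalF* is transcribed.

ON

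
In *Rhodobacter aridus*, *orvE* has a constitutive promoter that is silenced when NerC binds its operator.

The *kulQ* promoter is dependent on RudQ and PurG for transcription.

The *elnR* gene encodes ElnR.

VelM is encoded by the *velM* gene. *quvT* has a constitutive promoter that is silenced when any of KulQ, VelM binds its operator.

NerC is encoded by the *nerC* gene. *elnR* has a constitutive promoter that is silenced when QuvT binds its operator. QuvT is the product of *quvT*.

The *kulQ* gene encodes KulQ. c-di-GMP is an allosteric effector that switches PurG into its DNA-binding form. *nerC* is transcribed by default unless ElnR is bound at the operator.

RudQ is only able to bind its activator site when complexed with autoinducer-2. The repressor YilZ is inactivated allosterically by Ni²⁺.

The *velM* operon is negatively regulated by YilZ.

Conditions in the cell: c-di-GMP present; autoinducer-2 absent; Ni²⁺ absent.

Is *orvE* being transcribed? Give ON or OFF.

OFF

Autoinducer-2 is absent, so RudQ is inactive.
c-di-GMP is present, so PurG is active.
Required activator RudQ is absent, so *kulQ* is not transcribed.
So KulQ is not produced.
Ni²⁺ is absent, so YilZ is active.
With repressor YilZ bound, *velM* is not transcribed.
So VelM is not produced.
With no repressor bound, *quvT* is transcribed.
So QuvT is produced and active.
With repressor QuvT bound, *elnR* is not transcribed.
So ElnR is not produced.
With no repressor bound, *nerC* is transcribed.
So NerC is produced and active.
With repressor NerC bound, *orvE* is not transcribed.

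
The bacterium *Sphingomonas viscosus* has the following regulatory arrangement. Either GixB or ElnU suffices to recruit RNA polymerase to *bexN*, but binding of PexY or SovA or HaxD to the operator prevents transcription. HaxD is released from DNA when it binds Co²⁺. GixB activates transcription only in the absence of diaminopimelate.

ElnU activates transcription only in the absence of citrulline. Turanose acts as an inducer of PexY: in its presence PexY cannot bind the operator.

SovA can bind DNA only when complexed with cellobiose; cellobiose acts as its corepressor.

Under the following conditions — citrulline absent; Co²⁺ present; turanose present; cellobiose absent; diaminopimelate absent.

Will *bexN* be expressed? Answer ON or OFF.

ON

Diaminopimelate is absent, so GixB is active.
Turanose is present, so PexY is inactive.
Citrulline is absent, so ElnU is active.
Cellobiose is absent, so SovA is inactive.
Co²⁺ is present, so HaxD is inactive.
Activator GixB is present, so *bexN* is transcribed.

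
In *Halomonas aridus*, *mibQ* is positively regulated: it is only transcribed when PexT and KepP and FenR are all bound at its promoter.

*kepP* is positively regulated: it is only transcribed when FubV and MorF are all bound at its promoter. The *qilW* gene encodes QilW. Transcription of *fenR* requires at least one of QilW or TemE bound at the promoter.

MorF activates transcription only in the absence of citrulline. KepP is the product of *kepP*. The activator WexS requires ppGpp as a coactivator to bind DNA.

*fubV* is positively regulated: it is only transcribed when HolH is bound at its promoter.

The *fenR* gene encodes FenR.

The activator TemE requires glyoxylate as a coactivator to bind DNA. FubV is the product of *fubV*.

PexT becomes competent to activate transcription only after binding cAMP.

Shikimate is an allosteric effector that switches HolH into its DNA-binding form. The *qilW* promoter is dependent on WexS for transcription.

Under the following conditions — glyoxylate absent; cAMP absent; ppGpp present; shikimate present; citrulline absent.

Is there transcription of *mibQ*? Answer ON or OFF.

OFF

cAMP is absent, so PexT is inactive.
Shikimate is present, so HolH is active.
No repressor is bound and HolH is active, so *fubV* is transcribed.
So FubV is produced and active.
Citrulline is absent, so MorF is active.
No repressor is bound and FubV and MorF are active, so *kepP* is transcribed.
So KepP is produced and active.
ppGpp is present, so WexS is active.
No repressor is bound and WexS is active, so *qilW* is transcribed.
So QilW is produced and active.
Glyoxylate is absent, so TemE is inactive.
Activator QilW is present, so *fenR* is transcribed.
So FenR is produced and active.
Required activator PexT is absent, so *mibQ* is not transcribed.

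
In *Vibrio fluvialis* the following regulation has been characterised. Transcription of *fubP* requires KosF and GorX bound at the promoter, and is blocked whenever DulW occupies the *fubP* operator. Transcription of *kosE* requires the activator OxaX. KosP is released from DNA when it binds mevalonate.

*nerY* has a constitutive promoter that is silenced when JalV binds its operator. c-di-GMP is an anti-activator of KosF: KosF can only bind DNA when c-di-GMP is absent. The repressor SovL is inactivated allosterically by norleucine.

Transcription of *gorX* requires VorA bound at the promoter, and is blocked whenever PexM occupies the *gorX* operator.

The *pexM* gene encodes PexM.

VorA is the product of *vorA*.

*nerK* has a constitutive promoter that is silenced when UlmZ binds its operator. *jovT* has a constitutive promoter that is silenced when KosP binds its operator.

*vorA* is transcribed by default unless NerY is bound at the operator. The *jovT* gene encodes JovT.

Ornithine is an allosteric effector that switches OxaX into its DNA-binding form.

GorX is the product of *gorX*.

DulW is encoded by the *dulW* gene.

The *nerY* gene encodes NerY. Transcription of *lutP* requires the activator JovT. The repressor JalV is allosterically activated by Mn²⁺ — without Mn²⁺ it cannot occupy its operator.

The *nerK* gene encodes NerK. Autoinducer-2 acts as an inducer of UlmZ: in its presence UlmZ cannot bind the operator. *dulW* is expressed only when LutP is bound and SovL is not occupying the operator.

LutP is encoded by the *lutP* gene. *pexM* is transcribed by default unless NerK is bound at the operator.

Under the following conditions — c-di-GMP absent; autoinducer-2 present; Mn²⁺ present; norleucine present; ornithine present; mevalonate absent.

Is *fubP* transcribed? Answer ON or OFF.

ON

c-di-GMP is absent, so KosF is active.
Mn²⁺ is present, so JalV is active.
With repressor JalV bound, *nerY* is not transcribed.
So NerY is not produced.
With no repressor bound, *vorA* is transcribed.
So VorA is produced and active.
Autoinducer-2 is present, so UlmZ is inactive.
With no repressor bound, *nerK* is transcribed.
So NerK is produced and active.
With repressor NerK bound, *pexM* is not transcribed.
So PexM is not produced.
No repressor is bound and VorA is active, so *gorX* is transcribed.
So GorX is produced and active.
Mevalonate is absent, so KosP is active.
With repressor KosP bound, *jovT* is not transcribed.
So JovT is not produced.
Required activator JovT is absent, so *lutP* is not transcribed.
So LutP is not produced.
Norleucine is present, so SovL is inactive.
Required activator LutP is absent, so *dulW* is not transcribed.
So DulW is not produced.
No repressor is bound and KosF and GorX are active, so *fubP* is transcribed.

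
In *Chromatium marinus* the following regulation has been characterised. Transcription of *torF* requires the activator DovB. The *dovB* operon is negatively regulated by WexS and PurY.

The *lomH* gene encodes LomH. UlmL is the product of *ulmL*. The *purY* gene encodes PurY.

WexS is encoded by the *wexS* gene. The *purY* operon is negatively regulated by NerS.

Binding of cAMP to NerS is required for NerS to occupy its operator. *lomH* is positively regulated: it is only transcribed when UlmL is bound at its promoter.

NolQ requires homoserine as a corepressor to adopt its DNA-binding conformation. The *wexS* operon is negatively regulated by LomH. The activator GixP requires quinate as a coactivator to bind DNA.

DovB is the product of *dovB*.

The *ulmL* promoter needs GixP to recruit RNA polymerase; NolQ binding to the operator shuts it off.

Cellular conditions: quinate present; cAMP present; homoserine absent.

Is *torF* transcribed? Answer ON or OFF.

Quinate is present, so GixP is active.
Homoserine is absent, so NolQ is inactive.
No repressor is bound and GixP is active, so *ulmL* is transcribed.
So UlmL is produced and active.
No repressor is bound and UlmL is active, so *lomH* is transcribed.
So LomH is produced and active.
With repressor LomH bound, *wexS* is not transcribed.
So WexS is not produced.
cAMP is present, so NerS is active.
With repressor NerS bound, *purY* is not transcribed.
So PurY is not produced.
With no repressor bound, *dovB* is transcribed.
So DovB is produced and active.
No repressor is bound and DovB is active, so *torF* is transcribed.

ON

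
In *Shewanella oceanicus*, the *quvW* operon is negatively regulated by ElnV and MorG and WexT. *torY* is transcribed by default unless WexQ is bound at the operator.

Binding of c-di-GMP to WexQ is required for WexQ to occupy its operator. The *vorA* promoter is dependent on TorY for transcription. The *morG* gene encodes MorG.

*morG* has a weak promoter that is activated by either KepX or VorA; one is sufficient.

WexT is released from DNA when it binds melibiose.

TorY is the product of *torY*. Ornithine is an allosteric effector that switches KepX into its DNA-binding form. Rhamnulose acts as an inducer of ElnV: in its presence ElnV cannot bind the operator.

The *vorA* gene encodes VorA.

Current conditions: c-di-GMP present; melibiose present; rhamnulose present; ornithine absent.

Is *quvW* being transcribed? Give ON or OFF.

Rhamnulose is present, so ElnV is inactive.
Ornithine is absent, so KepX is inactive.
c-di-GMP is present, so WexQ is active.
With repressor WexQ bound, *torY* is not transcribed.
So TorY is not produced.
Required activator TorY is absent, so *vorA* is not transcribed.
So VorA is not produced.
No activator is available at the *morG* promoter, so *morG* is not transcribed.
So MorG is not produced.
Melibiose is present, so WexT is inactive.
With no repressor bound, *quvW* is transcribed.

ON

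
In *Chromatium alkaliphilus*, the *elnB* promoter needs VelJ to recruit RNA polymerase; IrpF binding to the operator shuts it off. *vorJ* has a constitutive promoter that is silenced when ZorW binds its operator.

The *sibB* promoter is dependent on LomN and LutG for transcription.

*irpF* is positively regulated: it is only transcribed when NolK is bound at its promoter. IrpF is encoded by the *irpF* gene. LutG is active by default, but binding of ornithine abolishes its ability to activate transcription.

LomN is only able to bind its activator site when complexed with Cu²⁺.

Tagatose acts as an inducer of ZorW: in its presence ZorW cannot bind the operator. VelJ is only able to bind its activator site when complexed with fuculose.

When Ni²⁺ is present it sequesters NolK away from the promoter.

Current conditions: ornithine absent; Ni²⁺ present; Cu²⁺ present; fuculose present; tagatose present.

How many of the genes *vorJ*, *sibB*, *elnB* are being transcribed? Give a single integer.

3

Tagatose is present, so ZorW is inactive.
With no repressor bound, *vorJ* is transcribed.
→ *vorJ* is ON.
Cu²⁺ is present, so LomN is active.
Ornithine is absent, so LutG is active.
No repressor is bound and LomN and LutG are active, so *sibB* is transcribed.
→ *sibB* is ON.
Fuculose is present, so VelJ is active.
Ni²⁺ is present, so NolK is inactive.
Required activator NolK is absent, so *irpF* is not transcribed.
So IrpF is not produced.
No repressor is bound and VelJ is active, so *elnB* is transcribed.
→ *elnB* is ON.
3 of the 3 genes are transcribed.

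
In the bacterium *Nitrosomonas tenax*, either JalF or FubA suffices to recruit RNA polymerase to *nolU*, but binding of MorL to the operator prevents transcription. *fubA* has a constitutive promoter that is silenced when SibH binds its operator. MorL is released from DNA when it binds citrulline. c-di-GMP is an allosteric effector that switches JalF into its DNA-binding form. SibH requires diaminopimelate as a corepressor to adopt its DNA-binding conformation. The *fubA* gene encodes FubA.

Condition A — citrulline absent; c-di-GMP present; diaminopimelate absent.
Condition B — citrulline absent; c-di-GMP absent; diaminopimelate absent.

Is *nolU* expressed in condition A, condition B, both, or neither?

Condition A:
Citrulline is absent, so MorL is active.
c-di-GMP is present, so JalF is active.
Diaminopimelate is absent, so SibH is inactive.
With no repressor bound, *fubA* is transcribed.
So FubA is produced and active.
With repressor MorL bound, *nolU* is not transcribed.
→ *nolU* is OFF in A.
Condition B:
Citrulline is absent, so MorL is active.
c-di-GMP is absent, so JalF is inactive.
Diaminopimelate is absent, so SibH is inactive.
With no repressor bound, *fubA* is transcribed.
So FubA is produced and active.
With repressor MorL bound, *nolU* is not transcribed.
→ *nolU* is OFF in B.

neither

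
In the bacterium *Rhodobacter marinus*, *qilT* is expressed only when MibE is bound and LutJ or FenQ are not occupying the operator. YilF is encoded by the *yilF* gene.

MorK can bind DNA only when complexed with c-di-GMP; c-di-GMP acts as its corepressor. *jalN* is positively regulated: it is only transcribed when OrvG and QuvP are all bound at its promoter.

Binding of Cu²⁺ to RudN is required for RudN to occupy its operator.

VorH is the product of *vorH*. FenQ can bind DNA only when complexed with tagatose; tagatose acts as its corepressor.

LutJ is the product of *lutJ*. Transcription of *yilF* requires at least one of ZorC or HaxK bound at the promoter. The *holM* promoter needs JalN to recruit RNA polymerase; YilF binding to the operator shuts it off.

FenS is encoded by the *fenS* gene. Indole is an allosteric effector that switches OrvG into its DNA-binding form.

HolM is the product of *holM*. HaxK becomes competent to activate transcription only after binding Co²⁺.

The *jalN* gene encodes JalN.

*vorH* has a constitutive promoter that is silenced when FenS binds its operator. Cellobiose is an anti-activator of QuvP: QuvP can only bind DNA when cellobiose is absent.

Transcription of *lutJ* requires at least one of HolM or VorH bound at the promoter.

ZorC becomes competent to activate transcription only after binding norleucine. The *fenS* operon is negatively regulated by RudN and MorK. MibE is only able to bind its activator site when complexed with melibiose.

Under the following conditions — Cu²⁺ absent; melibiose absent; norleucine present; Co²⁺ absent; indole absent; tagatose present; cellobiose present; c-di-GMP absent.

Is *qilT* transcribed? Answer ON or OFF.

OFF

Indole is absent, so OrvG is inactive.
Cellobiose is present, so QuvP is inactive.
Required activator OrvG is absent, so *jalN* is not transcribed.
So JalN is not produced.
Norleucine is present, so ZorC is active.
Co²⁺ is absent, so HaxK is inactive.
Activator ZorC is present, so *yilF* is transcribed.
So YilF is produced and active.
With repressor YilF bound, *holM* is not transcribed.
So HolM is not produced.
Cu²⁺ is absent, so RudN is inactive.
c-di-GMP is absent, so MorK is inactive.
With no repressor bound, *fenS* is transcribed.
So FenS is produced and active.
With repressor FenS bound, *vorH* is not transcribed.
So VorH is not produced.
No activator is available at the *lutJ* promoter, so *lutJ* is not transcribed.
So LutJ is not produced.
Tagatose is present, so FenQ is active.
Melibiose is absent, so MibE is inactive.
With repressor FenQ bound, *qilT* is not transcribed.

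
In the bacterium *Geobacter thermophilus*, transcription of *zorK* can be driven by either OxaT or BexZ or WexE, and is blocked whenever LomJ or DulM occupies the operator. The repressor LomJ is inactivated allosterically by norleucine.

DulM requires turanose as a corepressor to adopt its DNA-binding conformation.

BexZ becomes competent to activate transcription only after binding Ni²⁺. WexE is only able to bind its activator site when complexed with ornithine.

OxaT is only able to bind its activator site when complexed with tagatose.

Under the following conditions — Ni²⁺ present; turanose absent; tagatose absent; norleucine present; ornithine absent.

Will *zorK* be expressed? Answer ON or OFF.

Tagatose is absent, so OxaT is inactive.
Norleucine is present, so LomJ is inactive.
Ni²⁺ is present, so BexZ is active.
Ornithine is absent, so WexE is inactive.
Turanose is absent, so DulM is inactive.
Activator BexZ is present, so *zorK* is transcribed.

ON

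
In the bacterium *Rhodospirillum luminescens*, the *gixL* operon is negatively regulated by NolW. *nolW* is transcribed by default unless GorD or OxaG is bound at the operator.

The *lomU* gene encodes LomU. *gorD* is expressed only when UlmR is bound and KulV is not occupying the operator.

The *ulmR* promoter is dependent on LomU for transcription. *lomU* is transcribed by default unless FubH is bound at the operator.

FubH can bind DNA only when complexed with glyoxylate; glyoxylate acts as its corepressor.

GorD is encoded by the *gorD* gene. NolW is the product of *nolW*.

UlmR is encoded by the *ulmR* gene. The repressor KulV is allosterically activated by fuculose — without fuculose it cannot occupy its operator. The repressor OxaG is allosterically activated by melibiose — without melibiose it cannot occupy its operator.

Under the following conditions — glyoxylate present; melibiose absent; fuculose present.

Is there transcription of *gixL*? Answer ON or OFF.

Glyoxylate is present, so FubH is active.
With repressor FubH bound, *lomU* is not transcribed.
So LomU is not produced.
Required activator LomU is absent, so *ulmR* is not transcribed.
So UlmR is not produced.
Fuculose is present, so KulV is active.
With repressor KulV bound, *gorD* is not transcribed.
So GorD is not produced.
Melibiose is absent, so OxaG is inactive.
With no repressor bound, *nolW* is transcribed.
So NolW is produced and active.
With repressor NolW bound, *gixL* is not transcribed.

OFF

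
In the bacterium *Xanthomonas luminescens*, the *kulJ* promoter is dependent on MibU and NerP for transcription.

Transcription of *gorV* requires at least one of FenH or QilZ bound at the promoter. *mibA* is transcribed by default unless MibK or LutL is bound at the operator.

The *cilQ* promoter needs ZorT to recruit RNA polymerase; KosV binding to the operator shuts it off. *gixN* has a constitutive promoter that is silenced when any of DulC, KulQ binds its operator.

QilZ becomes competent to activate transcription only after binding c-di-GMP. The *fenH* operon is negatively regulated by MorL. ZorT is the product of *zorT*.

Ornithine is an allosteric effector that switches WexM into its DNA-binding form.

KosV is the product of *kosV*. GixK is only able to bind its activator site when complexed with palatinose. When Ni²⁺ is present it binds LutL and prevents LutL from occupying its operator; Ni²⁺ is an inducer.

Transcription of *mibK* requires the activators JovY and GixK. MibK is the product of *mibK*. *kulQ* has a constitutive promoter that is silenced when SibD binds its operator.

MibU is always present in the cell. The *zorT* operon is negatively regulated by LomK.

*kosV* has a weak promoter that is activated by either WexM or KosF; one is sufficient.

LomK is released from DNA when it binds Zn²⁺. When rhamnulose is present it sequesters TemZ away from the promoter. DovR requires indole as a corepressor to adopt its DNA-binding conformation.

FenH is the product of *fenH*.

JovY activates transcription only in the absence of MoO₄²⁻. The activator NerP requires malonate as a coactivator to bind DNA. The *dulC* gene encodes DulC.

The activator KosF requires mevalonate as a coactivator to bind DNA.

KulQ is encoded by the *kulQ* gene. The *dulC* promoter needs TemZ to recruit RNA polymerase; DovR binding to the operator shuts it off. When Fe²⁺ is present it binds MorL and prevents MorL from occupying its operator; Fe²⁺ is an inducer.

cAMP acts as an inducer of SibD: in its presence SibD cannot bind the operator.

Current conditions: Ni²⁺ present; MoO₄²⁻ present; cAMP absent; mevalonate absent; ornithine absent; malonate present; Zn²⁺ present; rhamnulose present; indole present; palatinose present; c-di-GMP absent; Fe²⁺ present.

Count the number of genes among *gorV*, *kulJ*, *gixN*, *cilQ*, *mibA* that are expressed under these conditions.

5

Fe²⁺ is present, so MorL is inactive.
With no repressor bound, *fenH* is transcribed.
So FenH is produced and active.
c-di-GMP is absent, so QilZ is inactive.
Activator FenH is present, so *gorV* is transcribed.
→ *gorV* is ON.
MibU is produced constitutively and is active.
Malonate is present, so NerP is active.
No repressor is bound and MibU and NerP are active, so *kulJ* is transcribed.
→ *kulJ* is ON.
Indole is present, so DovR is active.
Rhamnulose is present, so TemZ is inactive.
With repressor DovR bound, *dulC* is not transcribed.
So DulC is not produced.
cAMP is absent, so SibD is active.
With repressor SibD bound, *kulQ* is not transcribed.
So KulQ is not produced.
With no repressor bound, *gixN* is transcribed.
→ *gixN* is ON.
Zn²⁺ is present, so LomK is inactive.
With no repressor bound, *zorT* is transcribed.
So ZorT is produced and active.
Ornithine is absent, so WexM is inactive.
Mevalonate is absent, so KosF is inactive.
No activator is available at the *kosV* promoter, so *kosV* is not transcribed.
So KosV is not produced.
No repressor is bound and ZorT is active, so *cilQ* is transcribed.
→ *cilQ* is ON.
MoO₄²⁻ is present, so JovY is inactive.
Palatinose is present, so GixK is active.
Required activator JovY is absent, so *mibK* is not transcribed.
So MibK is not produced.
Ni²⁺ is present, so LutL is inactive.
With no repressor bound, *mibA* is transcribed.
→ *mibA* is ON.
5 of the 5 genes are transcribed.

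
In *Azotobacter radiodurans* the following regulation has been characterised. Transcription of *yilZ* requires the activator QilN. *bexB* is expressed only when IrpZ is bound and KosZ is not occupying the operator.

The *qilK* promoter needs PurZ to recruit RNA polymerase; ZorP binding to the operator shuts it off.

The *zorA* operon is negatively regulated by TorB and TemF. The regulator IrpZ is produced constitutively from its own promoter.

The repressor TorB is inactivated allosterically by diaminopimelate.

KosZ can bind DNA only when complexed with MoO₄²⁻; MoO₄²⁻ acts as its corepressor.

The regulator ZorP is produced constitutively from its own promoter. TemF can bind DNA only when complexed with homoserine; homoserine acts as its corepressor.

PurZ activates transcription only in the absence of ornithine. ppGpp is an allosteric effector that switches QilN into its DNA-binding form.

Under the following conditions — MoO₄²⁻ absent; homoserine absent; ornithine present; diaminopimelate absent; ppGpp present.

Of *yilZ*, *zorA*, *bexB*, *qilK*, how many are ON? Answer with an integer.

ppGpp is present, so QilN is active.
No repressor is bound and QilN is active, so *yilZ* is transcribed.
→ *yilZ* is ON.
Diaminopimelate is absent, so TorB is active.
Homoserine is absent, so TemF is inactive.
With repressor TorB bound, *zorA* is not transcribed.
→ *zorA* is OFF.
MoO₄²⁻ is absent, so KosZ is inactive.
IrpZ is produced constitutively and is active.
No repressor is bound and IrpZ is active, so *bexB* is transcribed.
→ *bexB* is ON.
Ornithine is present, so PurZ is inactive.
ZorP is produced constitutively and is active.
With repressor ZorP bound, *qilK* is not transcribed.
→ *qilK* is OFF.
2 of the 4 genes are transcribed.

2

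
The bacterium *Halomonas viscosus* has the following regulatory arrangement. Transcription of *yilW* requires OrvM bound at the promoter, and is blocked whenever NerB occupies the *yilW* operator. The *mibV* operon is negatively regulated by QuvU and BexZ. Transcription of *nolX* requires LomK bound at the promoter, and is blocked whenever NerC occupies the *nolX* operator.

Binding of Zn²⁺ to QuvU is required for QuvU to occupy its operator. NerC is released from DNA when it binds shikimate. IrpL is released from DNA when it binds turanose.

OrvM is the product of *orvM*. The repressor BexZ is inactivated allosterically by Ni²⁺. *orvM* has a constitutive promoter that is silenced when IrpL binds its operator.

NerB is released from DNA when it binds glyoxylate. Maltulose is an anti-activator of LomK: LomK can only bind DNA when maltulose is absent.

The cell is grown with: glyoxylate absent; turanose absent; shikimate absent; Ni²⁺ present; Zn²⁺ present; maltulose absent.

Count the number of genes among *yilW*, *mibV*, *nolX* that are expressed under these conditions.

Turanose is absent, so IrpL is active.
With repressor IrpL bound, *orvM* is not transcribed.
So OrvM is not produced.
Glyoxylate is absent, so NerB is active.
With repressor NerB bound, *yilW* is not transcribed.
→ *yilW* is OFF.
Zn²⁺ is present, so QuvU is active.
Ni²⁺ is present, so BexZ is inactive.
With repressor QuvU bound, *mibV* is not transcribed.
→ *mibV* is OFF.
Shikimate is absent, so NerC is active.
Maltulose is absent, so LomK is active.
With repressor NerC bound, *nolX* is not transcribed.
→ *nolX* is OFF.
0 of the 3 genes are transcribed.

0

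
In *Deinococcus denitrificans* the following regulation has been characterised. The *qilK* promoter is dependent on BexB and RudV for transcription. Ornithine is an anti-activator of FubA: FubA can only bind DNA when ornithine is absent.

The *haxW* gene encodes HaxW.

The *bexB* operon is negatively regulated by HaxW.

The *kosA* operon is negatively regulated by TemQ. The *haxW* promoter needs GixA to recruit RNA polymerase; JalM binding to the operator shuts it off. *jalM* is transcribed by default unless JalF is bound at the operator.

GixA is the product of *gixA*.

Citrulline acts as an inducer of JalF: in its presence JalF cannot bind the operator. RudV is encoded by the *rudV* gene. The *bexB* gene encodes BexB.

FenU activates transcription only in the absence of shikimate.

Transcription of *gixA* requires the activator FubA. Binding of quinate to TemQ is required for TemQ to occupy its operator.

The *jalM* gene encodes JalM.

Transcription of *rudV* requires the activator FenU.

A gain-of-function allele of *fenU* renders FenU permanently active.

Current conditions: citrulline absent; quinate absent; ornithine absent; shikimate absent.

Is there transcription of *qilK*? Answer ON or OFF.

Citrulline is absent, so JalF is active.
With repressor JalF bound, *jalM* is not transcribed.
So JalM is not produced.
Ornithine is absent, so FubA is active.
No repressor is bound and FubA is active, so *gixA* is transcribed.
So GixA is produced and active.
No repressor is bound and GixA is active, so *haxW* is transcribed.
So HaxW is produced and active.
With repressor HaxW bound, *bexB* is not transcribed.
So BexB is not produced.
FenU is constitutively active in this strain.
No repressor is bound and FenU is active, so *rudV* is transcribed.
So RudV is produced and active.
Required activator BexB is absent, so *qilK* is not transcribed.

OFF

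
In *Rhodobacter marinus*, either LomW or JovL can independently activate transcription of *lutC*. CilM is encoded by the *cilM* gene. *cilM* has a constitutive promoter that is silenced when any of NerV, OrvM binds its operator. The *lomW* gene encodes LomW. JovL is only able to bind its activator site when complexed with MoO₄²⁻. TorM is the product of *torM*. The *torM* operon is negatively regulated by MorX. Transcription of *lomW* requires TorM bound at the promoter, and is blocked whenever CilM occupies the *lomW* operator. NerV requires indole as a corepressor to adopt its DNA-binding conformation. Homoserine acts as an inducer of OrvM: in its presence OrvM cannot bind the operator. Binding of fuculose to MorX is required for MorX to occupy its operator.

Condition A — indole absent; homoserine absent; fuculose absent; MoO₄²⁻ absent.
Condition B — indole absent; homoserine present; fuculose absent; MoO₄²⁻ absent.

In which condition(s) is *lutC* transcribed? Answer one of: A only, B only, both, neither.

A only

Condition A:
Indole is absent, so NerV is inactive.
Homoserine is absent, so OrvM is active.
With repressor OrvM bound, *cilM* is not transcribed.
So CilM is not produced.
Fuculose is absent, so MorX is inactive.
With no repressor bound, *torM* is transcribed.
So TorM is produced and active.
No repressor is bound and TorM is active, so *lomW* is transcribed.
So LomW is produced and active.
MoO₄²⁻ is absent, so JovL is inactive.
Activator LomW is present, so *lutC* is transcribed.
→ *lutC* is ON in A.
Condition B:
Indole is absent, so NerV is inactive.
Homoserine is present, so OrvM is inactive.
With no repressor bound, *cilM* is transcribed.
So CilM is produced and active.
Fuculose is absent, so MorX is inactive.
With no repressor bound, *torM* is transcribed.
So TorM is produced and active.
With repressor CilM bound, *lomW* is not transcribed.
So LomW is not produced.
MoO₄²⁻ is absent, so JovL is inactive.
No activator is available at the *lutC* promoter, so *lutC* is not transcribed.
→ *lutC* is OFF in B.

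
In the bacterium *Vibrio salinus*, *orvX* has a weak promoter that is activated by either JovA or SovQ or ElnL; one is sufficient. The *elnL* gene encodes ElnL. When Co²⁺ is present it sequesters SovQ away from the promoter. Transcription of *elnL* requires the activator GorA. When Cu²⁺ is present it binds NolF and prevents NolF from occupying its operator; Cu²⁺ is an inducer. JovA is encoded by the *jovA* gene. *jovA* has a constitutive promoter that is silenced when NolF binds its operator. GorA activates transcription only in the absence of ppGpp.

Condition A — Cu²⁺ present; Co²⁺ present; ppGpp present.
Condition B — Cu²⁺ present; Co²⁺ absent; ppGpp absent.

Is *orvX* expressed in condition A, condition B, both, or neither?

both

Condition A:
Cu²⁺ is present, so NolF is inactive.
With no repressor bound, *jovA* is transcribed.
So JovA is produced and active.
Co²⁺ is present, so SovQ is inactive.
ppGpp is present, so GorA is inactive.
Required activator GorA is absent, so *elnL* is not transcribed.
So ElnL is not produced.
Activator JovA is present, so *orvX* is transcribed.
→ *orvX* is ON in A.
Condition B:
Cu²⁺ is present, so NolF is inactive.
With no repressor bound, *jovA* is transcribed.
So JovA is produced and active.
Co²⁺ is absent, so SovQ is active.
ppGpp is absent, so GorA is active.
No repressor is bound and GorA is active, so *elnL* is transcribed.
So ElnL is produced and active.
Activator JovA is present, so *orvX* is transcribed.
→ *orvX* is ON in B.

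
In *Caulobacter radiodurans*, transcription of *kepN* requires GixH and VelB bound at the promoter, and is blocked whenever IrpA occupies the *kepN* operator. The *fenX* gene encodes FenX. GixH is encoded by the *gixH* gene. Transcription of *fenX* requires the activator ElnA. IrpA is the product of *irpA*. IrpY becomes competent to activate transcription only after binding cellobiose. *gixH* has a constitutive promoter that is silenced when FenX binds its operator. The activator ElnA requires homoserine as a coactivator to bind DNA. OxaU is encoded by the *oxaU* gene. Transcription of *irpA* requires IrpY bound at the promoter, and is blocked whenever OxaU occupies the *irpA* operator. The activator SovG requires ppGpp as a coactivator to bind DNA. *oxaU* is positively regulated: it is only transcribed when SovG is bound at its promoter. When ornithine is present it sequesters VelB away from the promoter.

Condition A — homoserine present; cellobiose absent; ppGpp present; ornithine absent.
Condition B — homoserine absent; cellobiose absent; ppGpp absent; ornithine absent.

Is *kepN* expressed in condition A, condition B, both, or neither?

B only

Condition A:
Homoserine is present, so ElnA is active.
No repressor is bound and ElnA is active, so *fenX* is transcribed.
So FenX is produced and active.
With repressor FenX bound, *gixH* is not transcribed.
So GixH is not produced.
Cellobiose is absent, so IrpY is inactive.
ppGpp is present, so SovG is active.
No repressor is bound and SovG is active, so *oxaU* is transcribed.
So OxaU is produced and active.
With repressor OxaU bound, *irpA* is not transcribed.
So IrpA is not produced.
Ornithine is absent, so VelB is active.
Required activator GixH is absent, so *kepN* is not transcribed.
→ *kepN* is OFF in A.
Condition B:
Homoserine is absent, so ElnA is inactive.
Required activator ElnA is absent, so *fenX* is not transcribed.
So FenX is not produced.
With no repressor bound, *gixH* is transcribed.
So GixH is produced and active.
Cellobiose is absent, so IrpY is inactive.
ppGpp is absent, so SovG is inactive.
Required activator SovG is absent, so *oxaU* is not transcribed.
So OxaU is not produced.
Required activator IrpY is absent, so *irpA* is not transcribed.
So IrpA is not produced.
Ornithine is absent, so VelB is active.
No repressor is bound and GixH and VelB are active, so *kepN* is transcribed.
→ *kepN* is ON in B.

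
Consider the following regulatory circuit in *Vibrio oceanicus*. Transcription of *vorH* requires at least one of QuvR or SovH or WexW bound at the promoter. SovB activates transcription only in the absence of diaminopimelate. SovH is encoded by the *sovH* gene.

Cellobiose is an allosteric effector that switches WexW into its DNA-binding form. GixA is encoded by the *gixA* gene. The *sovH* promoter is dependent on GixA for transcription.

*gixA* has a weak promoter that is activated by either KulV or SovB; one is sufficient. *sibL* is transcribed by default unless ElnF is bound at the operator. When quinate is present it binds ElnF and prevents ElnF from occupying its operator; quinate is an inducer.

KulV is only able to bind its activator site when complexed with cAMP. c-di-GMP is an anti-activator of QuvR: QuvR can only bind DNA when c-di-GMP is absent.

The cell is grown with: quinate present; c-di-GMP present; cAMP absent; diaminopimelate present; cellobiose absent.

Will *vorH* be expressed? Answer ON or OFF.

c-di-GMP is present, so QuvR is inactive.
cAMP is absent, so KulV is inactive.
Diaminopimelate is present, so SovB is inactive.
No activator is available at the *gixA* promoter, so *gixA* is not transcribed.
So GixA is not produced.
Required activator GixA is absent, so *sovH* is not transcribed.
So SovH is not produced.
Cellobiose is absent, so WexW is inactive.
No activator is available at the *vorH* promoter, so *vorH* is not transcribed.

OFF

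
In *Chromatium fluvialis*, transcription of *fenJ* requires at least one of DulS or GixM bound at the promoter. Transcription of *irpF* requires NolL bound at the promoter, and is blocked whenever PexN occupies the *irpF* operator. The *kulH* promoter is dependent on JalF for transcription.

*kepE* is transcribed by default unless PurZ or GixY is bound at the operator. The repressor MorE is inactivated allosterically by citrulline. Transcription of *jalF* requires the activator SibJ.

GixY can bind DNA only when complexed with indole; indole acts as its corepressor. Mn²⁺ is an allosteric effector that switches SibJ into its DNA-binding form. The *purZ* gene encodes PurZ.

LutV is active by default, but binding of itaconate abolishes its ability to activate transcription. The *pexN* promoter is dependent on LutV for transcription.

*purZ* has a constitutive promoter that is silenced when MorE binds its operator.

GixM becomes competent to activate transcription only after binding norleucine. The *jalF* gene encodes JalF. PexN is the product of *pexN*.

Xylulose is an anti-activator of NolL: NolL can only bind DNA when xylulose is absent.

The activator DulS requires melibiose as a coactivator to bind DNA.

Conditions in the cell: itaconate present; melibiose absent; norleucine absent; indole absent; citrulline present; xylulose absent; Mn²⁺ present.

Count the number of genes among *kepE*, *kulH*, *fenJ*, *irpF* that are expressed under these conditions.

Citrulline is present, so MorE is inactive.
With no repressor bound, *purZ* is transcribed.
So PurZ is produced and active.
Indole is absent, so GixY is inactive.
With repressor PurZ bound, *kepE* is not transcribed.
→ *kepE* is OFF.
Mn²⁺ is present, so SibJ is active.
No repressor is bound and SibJ is active, so *jalF* is transcribed.
So JalF is produced and active.
No repressor is bound and JalF is active, so *kulH* is transcribed.
→ *kulH* is ON.
Melibiose is absent, so DulS is inactive.
Norleucine is absent, so GixM is inactive.
No activator is available at the *fenJ* promoter, so *fenJ* is not transcribed.
→ *fenJ* is OFF.
Xylulose is absent, so NolL is active.
Itaconate is present, so LutV is inactive.
Required activator LutV is absent, so *pexN* is not transcribed.
So PexN is not produced.
No repressor is bound and NolL is active, so *irpF* is transcribed.
→ *irpF* is ON.
2 of the 4 genes are transcribed.

2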